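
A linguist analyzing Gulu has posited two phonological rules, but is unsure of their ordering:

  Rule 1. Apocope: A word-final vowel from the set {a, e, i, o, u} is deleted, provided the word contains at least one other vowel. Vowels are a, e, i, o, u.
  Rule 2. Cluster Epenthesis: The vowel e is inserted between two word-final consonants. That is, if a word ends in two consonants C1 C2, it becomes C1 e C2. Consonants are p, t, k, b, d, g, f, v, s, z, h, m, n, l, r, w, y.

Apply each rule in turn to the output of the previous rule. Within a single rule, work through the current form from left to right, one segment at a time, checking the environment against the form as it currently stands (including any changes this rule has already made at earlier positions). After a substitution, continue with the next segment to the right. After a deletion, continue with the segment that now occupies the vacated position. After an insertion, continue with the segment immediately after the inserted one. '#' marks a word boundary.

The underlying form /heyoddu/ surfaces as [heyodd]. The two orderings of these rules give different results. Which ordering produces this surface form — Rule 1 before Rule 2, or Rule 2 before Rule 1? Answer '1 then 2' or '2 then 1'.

Order 1 then 2:
  1 Apocope: [heyoddu] → [heyodd]
  2 Cluster Epenthesis: [heyodd] → [heyoded]
  result: [heyoded]
Order 2 then 1:
  2 Cluster Epenthesis: no change — [heyoddu]
  1 Apocope: [heyoddu] → [heyodd]
  result: [heyodd]

2 then 1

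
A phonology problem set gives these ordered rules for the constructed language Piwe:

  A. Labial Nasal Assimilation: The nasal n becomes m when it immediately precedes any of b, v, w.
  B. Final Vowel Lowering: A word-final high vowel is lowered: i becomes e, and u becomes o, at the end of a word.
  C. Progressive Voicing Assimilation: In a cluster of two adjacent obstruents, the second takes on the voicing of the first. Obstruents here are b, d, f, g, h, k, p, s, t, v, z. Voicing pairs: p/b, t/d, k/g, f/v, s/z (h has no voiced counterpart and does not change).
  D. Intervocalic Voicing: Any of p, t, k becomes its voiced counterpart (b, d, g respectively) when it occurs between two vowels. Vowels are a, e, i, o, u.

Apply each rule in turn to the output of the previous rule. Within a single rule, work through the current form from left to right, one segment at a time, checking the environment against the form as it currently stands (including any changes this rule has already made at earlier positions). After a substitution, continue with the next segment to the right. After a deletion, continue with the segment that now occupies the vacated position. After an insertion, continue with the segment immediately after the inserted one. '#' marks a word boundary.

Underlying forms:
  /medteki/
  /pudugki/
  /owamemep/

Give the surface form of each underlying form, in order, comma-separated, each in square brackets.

/medteki/:
  A Labial Nasal Assimilation: no change — [medteki]
  B Final Vowel Lowering: [medteki] → [medteke]
  C Progressive Voicing Assimilation: [medteke] → [meddeke]
  D Intervocalic Voicing: [meddeke] → [meddege]
/pudugki/:
  A Labial Nasal Assimilation: no change — [pudugki]
  B Final Vowel Lowering: [pudugki] → [pudugke]
  C Progressive Voicing Assimilation: [pudugke] → [pudugge]
  D Intervocalic Voicing: no change — [pudugge]
/owamemep/:
  A Labial Nasal Assimilation: no change — [owamemep]
  B Final Vowel Lowering: no change — [owamemep]
  C Progressive Voicing Assimilation: no change — [owamemep]
  D Intervocalic Voicing: no change — [owamemep]

[meddege], [pudugge], [owamemep]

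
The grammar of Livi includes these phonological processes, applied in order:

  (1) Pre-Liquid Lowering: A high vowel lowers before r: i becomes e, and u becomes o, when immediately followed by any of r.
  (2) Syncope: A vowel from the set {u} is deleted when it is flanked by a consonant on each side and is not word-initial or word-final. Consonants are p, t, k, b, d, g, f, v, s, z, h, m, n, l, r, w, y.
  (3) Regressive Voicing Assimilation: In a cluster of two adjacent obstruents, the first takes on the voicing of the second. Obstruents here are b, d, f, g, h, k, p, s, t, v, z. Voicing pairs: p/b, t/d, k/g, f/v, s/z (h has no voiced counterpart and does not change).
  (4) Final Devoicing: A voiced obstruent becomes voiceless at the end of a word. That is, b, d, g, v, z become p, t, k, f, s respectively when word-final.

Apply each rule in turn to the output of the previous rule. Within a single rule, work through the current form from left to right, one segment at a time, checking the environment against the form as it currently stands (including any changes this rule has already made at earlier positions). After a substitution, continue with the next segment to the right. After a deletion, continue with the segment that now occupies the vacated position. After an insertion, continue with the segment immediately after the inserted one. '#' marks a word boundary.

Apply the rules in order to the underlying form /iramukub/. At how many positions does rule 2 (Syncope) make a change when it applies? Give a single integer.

2

(1) Pre-Liquid Lowering: [iramukub] → [eramukub]
(2) Syncope: [eramukub] → [eramkb]
(3) Regressive Voicing Assimilation: [eramkb] → [eramgb]
(4) Final Devoicing: [eramgb] → [eramgp]
Rule 2 changed 2 position(s).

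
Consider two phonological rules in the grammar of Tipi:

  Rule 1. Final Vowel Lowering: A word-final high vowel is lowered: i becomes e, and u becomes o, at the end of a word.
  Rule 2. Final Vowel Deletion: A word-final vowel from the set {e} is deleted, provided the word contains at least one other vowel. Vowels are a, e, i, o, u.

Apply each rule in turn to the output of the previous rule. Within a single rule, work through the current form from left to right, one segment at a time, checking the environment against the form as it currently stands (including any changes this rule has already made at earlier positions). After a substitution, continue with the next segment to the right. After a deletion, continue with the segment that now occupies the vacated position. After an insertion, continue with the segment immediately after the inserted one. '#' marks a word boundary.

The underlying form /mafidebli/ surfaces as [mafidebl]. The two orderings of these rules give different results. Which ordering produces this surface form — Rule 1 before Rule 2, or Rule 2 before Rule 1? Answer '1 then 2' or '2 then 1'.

1 then 2

Order 1 then 2:
  1 Final Vowel Lowering: [mafidebli] → [mafideble]
  2 Final Vowel Deletion: [mafideble] → [mafidebl]
  result: [mafidebl]
Order 2 then 1:
  2 Final Vowel Deletion: no change — [mafidebli]
  1 Final Vowel Lowering: [mafidebli] → [mafideble]
  result: [mafideble]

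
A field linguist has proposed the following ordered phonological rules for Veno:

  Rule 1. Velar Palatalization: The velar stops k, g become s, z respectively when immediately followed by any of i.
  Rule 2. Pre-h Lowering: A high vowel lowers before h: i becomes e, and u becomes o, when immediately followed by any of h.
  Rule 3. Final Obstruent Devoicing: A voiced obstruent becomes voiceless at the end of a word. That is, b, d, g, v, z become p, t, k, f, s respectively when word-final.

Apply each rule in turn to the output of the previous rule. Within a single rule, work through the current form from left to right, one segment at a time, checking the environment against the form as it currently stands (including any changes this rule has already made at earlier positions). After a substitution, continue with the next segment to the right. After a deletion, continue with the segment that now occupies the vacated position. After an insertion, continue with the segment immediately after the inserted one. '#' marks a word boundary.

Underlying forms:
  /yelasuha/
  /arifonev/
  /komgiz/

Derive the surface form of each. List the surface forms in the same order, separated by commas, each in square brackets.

/yelasuha/:
  Rule 1 Velar Palatalization: no change — [yelasuha]
  Rule 2 Pre-h Lowering: [yelasuha] → [yelasoha]
  Rule 3 Final Obstruent Devoicing: no change — [yelasoha]
/arifonev/:
  Rule 1 Velar Palatalization: no change — [arifonev]
  Rule 2 Pre-h Lowering: no change — [arifonev]
  Rule 3 Final Obstruent Devoicing: [arifonev] → [arifonef]
/komgiz/:
  Rule 1 Velar Palatalization: [komgiz] → [komziz]
  Rule 2 Pre-h Lowering: no change — [komziz]
  Rule 3 Final Obstruent Devoicing: [komziz] → [komzis]

[yelasoha], [arifonef], [komzis]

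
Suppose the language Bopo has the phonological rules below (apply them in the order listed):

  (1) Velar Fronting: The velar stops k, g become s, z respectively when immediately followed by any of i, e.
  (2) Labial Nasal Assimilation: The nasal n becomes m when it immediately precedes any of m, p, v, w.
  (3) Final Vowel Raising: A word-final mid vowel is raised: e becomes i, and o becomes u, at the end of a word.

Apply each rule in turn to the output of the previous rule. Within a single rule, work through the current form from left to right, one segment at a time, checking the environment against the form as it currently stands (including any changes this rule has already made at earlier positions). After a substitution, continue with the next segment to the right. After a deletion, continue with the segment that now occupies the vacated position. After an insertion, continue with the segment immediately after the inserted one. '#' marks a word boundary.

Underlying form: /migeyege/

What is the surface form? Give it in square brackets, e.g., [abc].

(1) Velar Fronting: [migeyege] → [mizeyeze]
(2) Labial Nasal Assimilation: no change — [mizeyeze]
(3) Final Vowel Raising: [mizeyeze] → [mizeyezi]

[mizeyezi]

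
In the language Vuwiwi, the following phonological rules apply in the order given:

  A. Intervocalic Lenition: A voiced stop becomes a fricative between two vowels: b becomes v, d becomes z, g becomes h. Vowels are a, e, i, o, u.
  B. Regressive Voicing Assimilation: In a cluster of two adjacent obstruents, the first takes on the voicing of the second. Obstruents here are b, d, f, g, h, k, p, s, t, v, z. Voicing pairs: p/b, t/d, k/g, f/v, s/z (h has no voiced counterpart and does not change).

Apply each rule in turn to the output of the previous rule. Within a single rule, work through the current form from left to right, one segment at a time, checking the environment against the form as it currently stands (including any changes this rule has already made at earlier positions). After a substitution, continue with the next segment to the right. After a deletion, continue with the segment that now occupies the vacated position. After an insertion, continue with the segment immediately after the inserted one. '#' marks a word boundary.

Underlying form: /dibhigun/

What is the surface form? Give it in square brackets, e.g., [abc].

A Intervocalic Lenition: [dibhigun] → [dibhihun]
B Regressive Voicing Assimilation: [dibhihun] → [diphihun]

[diphihun]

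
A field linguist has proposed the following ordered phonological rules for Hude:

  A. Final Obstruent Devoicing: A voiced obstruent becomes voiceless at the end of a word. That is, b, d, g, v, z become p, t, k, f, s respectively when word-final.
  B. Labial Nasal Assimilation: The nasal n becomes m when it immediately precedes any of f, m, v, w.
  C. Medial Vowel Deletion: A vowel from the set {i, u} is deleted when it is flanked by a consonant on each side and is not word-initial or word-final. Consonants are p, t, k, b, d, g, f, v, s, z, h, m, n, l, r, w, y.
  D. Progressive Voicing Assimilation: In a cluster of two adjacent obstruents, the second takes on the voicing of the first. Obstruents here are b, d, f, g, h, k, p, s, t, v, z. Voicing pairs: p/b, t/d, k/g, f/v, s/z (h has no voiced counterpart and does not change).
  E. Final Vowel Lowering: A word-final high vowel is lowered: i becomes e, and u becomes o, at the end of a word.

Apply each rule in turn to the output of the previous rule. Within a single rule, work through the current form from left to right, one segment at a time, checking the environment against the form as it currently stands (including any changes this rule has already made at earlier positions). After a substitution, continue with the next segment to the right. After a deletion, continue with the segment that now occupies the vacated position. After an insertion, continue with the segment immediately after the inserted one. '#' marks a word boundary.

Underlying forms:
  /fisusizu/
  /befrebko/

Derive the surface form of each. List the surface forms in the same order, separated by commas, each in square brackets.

[fssso], [befrebgo]

/fisusizu/:
  A Final Obstruent Devoicing: no change — [fisusizu]
  B Labial Nasal Assimilation: no change — [fisusizu]
  C Medial Vowel Deletion: [fisusizu] → [fsszu]
  D Progressive Voicing Assimilation: [fsszu] → [fsssu]
  E Final Vowel Lowering: [fsssu] → [fssso]
/befrebko/:
  A Final Obstruent Devoicing: no change — [befrebko]
  B Labial Nasal Assimilation: no change — [befrebko]
  C Medial Vowel Deletion: no change — [befrebko]
  D Progressive Voicing Assimilation: [befrebko] → [befrebgo]
  E Final Vowel Lowering: no change — [befrebgo]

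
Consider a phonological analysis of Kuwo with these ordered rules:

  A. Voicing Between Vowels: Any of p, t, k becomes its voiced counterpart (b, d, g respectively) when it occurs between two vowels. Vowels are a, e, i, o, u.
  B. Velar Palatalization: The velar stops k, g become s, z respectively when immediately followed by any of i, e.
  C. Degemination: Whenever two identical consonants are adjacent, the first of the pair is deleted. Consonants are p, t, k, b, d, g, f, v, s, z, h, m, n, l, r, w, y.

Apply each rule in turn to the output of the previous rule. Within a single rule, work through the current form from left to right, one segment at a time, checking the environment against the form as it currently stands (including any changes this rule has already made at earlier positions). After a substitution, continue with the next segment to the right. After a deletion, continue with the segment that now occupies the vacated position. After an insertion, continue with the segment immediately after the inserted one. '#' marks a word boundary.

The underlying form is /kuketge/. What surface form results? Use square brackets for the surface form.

A Voicing Between Vowels: [kuketge] → [kugetge]
B Velar Palatalization: [kugetge] → [kuzetze]
C Degemination: no change — [kuzetze]

[kuzetze]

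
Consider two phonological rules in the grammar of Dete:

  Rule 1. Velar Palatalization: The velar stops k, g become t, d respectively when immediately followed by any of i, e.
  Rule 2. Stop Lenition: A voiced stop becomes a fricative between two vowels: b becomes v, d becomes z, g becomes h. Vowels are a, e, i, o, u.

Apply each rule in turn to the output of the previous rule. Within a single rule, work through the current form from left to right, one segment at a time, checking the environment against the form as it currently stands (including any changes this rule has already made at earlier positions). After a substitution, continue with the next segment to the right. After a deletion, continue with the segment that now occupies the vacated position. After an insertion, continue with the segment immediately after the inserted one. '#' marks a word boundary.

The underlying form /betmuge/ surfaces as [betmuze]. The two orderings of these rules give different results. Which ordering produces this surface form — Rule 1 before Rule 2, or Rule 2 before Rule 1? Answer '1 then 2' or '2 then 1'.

Order 1 then 2:
  1 Velar Palatalization: [betmuge] → [betmude]
  2 Stop Lenition: [betmude] → [betmuze]
  result: [betmuze]
Order 2 then 1:
  2 Stop Lenition: [betmuge] → [betmuhe]
  1 Velar Palatalization: no change — [betmuhe]
  result: [betmuhe]

1 then 2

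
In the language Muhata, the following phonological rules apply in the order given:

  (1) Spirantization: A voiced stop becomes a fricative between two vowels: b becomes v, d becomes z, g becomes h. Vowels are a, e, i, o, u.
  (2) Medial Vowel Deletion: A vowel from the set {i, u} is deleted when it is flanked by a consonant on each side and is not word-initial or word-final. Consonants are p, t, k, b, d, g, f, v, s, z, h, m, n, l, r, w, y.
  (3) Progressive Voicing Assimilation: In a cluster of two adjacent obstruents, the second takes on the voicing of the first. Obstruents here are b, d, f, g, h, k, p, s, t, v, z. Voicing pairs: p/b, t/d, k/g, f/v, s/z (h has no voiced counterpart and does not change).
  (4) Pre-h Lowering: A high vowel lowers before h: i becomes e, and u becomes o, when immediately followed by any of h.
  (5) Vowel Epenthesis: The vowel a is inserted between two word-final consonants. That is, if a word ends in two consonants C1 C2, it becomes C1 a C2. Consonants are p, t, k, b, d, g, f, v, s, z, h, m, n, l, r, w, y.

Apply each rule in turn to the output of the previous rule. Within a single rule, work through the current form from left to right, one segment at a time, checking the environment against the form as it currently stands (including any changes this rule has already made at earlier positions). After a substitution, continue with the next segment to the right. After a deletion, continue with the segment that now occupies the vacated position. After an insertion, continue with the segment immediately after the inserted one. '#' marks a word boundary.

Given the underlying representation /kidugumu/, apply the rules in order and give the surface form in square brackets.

[kshmu]

(1) Spirantization: [kidugumu] → [kizuhumu]
(2) Medial Vowel Deletion: [kizuhumu] → [kzhmu]
(3) Progressive Voicing Assimilation: [kzhmu] → [kshmu]
(4) Pre-h Lowering: no change — [kshmu]
(5) Vowel Epenthesis: no change — [kshmu]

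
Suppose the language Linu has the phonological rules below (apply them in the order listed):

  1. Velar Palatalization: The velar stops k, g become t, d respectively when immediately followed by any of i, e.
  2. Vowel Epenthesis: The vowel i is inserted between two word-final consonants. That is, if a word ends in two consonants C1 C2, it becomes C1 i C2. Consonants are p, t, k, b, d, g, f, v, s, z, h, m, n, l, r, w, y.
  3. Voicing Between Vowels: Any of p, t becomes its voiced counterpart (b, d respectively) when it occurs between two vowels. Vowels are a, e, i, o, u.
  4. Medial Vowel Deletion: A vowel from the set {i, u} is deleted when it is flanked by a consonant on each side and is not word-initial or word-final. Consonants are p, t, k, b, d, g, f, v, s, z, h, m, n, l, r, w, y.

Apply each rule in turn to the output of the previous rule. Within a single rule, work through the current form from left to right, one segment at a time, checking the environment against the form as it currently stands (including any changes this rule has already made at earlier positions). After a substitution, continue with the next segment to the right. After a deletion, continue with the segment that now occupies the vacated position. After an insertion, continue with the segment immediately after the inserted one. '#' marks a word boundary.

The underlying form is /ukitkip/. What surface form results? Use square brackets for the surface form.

[udttp]

1 Velar Palatalization: [ukitkip] → [utittip]
2 Vowel Epenthesis: no change — [utittip]
3 Voicing Between Vowels: [utittip] → [udittip]
4 Medial Vowel Deletion: [udittip] → [udttp]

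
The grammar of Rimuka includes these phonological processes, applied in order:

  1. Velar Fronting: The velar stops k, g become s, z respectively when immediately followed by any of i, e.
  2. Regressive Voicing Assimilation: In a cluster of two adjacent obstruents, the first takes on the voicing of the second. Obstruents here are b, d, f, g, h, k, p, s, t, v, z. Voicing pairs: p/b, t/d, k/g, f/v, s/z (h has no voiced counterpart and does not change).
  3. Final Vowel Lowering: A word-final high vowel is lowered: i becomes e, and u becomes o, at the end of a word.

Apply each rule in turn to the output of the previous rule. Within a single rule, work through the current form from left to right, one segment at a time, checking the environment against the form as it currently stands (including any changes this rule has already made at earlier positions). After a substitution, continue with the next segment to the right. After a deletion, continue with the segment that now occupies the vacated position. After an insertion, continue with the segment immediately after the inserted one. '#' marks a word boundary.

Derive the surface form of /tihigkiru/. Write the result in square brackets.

[tihiksiro]

1 Velar Fronting: [tihigkiru] → [tihigsiru]
2 Regressive Voicing Assimilation: [tihigsiru] → [tihiksiru]
3 Final Vowel Lowering: [tihiksiru] → [tihiksiro]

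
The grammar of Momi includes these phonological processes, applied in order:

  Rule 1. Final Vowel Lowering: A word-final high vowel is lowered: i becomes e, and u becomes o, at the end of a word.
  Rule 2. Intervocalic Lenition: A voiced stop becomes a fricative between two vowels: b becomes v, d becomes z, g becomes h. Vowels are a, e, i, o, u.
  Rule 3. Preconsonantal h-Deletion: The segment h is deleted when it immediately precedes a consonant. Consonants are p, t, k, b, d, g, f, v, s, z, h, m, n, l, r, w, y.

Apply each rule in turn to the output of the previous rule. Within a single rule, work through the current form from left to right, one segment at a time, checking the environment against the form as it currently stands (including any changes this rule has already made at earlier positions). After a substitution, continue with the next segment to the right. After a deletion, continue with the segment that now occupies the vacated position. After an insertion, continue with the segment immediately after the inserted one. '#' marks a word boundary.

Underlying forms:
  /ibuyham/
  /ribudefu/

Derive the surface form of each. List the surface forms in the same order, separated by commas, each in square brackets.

/ibuyham/:
  Rule 1 Final Vowel Lowering: no change — [ibuyham]
  Rule 2 Intervocalic Lenition: [ibuyham] → [ivuyham]
  Rule 3 Preconsonantal h-Deletion: no change — [ivuyham]
/ribudefu/:
  Rule 1 Final Vowel Lowering: [ribudefu] → [ribudefo]
  Rule 2 Intervocalic Lenition: [ribudefo] → [rivuzefo]
  Rule 3 Preconsonantal h-Deletion: no change — [rivuzefo]

[ivuyham], [rivuzefo]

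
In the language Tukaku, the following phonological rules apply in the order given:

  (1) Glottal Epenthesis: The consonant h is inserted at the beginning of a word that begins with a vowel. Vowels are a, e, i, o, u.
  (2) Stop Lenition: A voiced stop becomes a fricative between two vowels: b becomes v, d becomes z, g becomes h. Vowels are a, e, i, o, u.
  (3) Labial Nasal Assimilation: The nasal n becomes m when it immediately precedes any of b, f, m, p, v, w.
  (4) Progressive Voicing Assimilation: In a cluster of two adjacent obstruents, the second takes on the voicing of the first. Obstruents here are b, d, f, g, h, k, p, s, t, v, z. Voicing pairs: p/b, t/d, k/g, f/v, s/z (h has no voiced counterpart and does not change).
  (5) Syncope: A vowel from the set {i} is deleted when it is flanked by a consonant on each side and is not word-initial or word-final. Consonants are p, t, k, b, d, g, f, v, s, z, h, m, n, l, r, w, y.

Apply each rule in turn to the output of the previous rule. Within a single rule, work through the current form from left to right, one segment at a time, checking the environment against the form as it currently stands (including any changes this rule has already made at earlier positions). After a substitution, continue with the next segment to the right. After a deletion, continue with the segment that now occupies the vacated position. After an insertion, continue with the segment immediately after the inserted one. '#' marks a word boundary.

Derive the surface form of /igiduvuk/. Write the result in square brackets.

(1) Glottal Epenthesis: [igiduvuk] → [higiduvuk]
(2) Stop Lenition: [higiduvuk] → [hihizuvuk]
(3) Labial Nasal Assimilation: no change — [hihizuvuk]
(4) Progressive Voicing Assimilation: no change — [hihizuvuk]
(5) Syncope: [hihizuvuk] → [hhzuvuk]

[hhzuvuk]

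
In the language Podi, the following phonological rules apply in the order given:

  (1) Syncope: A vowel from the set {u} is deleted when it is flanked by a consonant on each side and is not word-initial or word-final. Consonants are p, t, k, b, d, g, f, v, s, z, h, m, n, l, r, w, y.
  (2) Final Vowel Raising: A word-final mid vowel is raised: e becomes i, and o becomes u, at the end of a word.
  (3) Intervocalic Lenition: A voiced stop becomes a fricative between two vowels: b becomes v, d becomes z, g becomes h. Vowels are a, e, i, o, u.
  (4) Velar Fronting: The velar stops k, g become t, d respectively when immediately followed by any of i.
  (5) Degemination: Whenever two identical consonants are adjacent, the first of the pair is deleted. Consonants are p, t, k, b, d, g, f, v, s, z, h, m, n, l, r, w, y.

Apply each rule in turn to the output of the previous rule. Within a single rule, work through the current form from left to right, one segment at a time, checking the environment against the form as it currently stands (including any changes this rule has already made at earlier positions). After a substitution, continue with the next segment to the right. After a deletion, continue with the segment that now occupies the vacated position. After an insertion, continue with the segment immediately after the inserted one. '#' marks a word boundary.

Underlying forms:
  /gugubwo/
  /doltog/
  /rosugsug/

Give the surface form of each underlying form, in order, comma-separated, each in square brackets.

[gbwu], [doltog], [rosgsg]

/gugubwo/:
  (1) Syncope: [gugubwo] → [ggbwo]
  (2) Final Vowel Raising: [ggbwo] → [ggbwu]
  (3) Intervocalic Lenition: no change — [ggbwu]
  (4) Velar Fronting: no change — [ggbwu]
  (5) Degemination: [ggbwu] → [gbwu]
/doltog/:
  (1) Syncope: no change — [doltog]
  (2) Final Vowel Raising: no change — [doltog]
  (3) Intervocalic Lenition: no change — [doltog]
  (4) Velar Fronting: no change — [doltog]
  (5) Degemination: no change — [doltog]
/rosugsug/:
  (1) Syncope: [rosugsug] → [rosgsg]
  (2) Final Vowel Raising: no change — [rosgsg]
  (3) Intervocalic Lenition: no change — [rosgsg]
  (4) Velar Fronting: no change — [rosgsg]
  (5) Degemination: no change — [rosgsg]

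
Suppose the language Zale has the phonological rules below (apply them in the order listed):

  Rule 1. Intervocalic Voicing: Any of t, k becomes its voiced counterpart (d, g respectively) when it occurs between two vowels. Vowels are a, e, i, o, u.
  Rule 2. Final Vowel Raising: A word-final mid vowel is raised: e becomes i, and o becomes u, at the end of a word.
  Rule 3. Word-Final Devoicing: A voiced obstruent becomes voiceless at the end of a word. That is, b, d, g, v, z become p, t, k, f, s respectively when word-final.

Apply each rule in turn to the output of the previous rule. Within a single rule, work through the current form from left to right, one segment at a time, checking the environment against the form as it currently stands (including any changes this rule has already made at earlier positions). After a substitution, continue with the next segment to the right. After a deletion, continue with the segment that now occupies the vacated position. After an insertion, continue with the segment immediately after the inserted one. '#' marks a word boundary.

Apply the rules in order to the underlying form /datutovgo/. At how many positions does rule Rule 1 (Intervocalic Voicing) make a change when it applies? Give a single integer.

2

Rule 1 Intervocalic Voicing: [datutovgo] → [dadudovgo]
Rule 2 Final Vowel Raising: [dadudovgo] → [dadudovgu]
Rule 3 Word-Final Devoicing: no change — [dadudovgu]
Rule Rule 1 changed 2 position(s).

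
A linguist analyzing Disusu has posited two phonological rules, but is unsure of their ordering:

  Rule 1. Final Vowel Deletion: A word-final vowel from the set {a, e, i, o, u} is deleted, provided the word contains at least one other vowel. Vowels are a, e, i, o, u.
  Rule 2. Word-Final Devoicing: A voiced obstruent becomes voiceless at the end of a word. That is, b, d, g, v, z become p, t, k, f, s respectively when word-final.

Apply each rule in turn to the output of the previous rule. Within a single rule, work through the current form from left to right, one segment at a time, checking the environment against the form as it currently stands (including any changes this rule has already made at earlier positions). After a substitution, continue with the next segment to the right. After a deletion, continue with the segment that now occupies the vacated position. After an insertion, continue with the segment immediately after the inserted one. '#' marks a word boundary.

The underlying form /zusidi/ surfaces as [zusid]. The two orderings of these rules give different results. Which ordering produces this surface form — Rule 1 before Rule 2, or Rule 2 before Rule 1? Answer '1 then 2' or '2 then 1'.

2 then 1

Order 1 then 2:
  1 Final Vowel Deletion: [zusidi] → [zusid]
  2 Word-Final Devoicing: [zusid] → [zusit]
  result: [zusit]
Order 2 then 1:
  2 Word-Final Devoicing: no change — [zusidi]
  1 Final Vowel Deletion: [zusidi] → [zusid]
  result: [zusid]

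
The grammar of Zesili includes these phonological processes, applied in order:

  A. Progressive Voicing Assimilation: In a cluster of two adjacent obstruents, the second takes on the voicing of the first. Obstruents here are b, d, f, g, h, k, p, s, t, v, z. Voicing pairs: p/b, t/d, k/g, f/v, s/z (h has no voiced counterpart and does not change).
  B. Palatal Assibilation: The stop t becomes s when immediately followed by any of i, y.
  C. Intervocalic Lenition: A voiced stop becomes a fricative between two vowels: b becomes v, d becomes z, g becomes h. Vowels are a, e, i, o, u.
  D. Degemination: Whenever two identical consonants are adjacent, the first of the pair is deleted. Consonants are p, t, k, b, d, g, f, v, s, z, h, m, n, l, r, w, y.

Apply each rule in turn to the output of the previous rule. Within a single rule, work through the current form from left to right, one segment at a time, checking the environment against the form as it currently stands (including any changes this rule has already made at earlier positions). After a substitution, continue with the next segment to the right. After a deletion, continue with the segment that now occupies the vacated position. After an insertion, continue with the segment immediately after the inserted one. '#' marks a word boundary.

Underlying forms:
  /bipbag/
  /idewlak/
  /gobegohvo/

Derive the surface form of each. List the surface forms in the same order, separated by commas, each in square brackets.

[bipag], [izewlak], [govehohfo]

/bipbag/:
  A Progressive Voicing Assimilation: [bipbag] → [bippag]
  B Palatal Assibilation: no change — [bippag]
  C Intervocalic Lenition: no change — [bippag]
  D Degemination: [bippag] → [bipag]
/idewlak/:
  A Progressive Voicing Assimilation: no change — [idewlak]
  B Palatal Assibilation: no change — [idewlak]
  C Intervocalic Lenition: [idewlak] → [izewlak]
  D Degemination: no change — [izewlak]
/gobegohvo/:
  A Progressive Voicing Assimilation: [gobegohvo] → [gobegohfo]
  B Palatal Assibilation: no change — [gobegohfo]
  C Intervocalic Lenition: [gobegohfo] → [govehohfo]
  D Degemination: no change — [govehohfo]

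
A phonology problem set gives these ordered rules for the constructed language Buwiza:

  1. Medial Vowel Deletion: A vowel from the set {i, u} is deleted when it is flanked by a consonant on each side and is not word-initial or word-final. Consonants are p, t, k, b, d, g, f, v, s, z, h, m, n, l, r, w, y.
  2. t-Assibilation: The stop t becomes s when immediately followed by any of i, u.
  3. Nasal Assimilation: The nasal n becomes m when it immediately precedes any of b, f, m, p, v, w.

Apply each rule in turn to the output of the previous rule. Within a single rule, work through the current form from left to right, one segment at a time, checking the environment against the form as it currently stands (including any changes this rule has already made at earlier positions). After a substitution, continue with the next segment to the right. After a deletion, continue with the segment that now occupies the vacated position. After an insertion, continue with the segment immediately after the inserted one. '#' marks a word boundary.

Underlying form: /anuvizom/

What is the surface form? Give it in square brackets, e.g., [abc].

[amvzom]

1 Medial Vowel Deletion: [anuvizom] → [anvzom]
2 t-Assibilation: no change — [anvzom]
3 Nasal Assimilation: [anvzom] → [amvzom]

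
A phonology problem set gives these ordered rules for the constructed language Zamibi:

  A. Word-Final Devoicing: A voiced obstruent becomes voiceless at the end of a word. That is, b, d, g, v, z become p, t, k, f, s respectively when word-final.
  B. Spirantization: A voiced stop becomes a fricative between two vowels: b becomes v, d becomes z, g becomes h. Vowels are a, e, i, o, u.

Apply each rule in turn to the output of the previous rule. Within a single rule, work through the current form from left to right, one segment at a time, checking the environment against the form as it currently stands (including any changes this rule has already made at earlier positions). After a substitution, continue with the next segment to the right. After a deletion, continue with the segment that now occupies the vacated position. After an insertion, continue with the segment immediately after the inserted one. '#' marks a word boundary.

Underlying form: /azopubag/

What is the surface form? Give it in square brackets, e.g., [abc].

A Word-Final Devoicing: [azopubag] → [azopubak]
B Spirantization: [azopubak] → [azopuvak]

[azopuvak]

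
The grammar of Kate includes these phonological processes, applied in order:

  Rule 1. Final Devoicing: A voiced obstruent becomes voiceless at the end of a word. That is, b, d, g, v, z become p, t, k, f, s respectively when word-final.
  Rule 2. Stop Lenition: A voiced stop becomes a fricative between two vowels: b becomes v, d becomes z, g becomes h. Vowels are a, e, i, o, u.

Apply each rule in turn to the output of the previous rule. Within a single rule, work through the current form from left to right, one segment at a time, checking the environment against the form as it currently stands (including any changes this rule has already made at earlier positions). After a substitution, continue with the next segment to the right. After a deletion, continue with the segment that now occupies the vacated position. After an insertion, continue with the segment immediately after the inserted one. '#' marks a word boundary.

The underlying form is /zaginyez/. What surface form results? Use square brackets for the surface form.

[zahinyes]

Rule 1 Final Devoicing: [zaginyez] → [zaginyes]
Rule 2 Stop Lenition: [zaginyes] → [zahinyes]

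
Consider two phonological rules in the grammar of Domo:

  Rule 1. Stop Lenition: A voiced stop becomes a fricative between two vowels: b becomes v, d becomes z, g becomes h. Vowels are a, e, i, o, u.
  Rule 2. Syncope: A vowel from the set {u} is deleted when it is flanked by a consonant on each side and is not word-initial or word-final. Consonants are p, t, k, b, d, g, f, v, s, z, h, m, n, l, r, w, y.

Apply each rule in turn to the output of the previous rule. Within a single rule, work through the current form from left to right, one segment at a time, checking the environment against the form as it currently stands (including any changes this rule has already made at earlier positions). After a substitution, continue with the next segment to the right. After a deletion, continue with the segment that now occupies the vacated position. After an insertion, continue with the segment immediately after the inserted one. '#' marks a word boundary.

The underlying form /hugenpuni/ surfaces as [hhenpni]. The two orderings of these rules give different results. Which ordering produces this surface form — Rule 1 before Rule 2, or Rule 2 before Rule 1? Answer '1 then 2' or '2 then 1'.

Order 1 then 2:
  1 Stop Lenition: [hugenpuni] → [huhenpuni]
  2 Syncope: [huhenpuni] → [hhenpni]
  result: [hhenpni]
Order 2 then 1:
  2 Syncope: [hugenpuni] → [hgenpni]
  1 Stop Lenition: no change — [hgenpni]
  result: [hgenpni]

1 then 2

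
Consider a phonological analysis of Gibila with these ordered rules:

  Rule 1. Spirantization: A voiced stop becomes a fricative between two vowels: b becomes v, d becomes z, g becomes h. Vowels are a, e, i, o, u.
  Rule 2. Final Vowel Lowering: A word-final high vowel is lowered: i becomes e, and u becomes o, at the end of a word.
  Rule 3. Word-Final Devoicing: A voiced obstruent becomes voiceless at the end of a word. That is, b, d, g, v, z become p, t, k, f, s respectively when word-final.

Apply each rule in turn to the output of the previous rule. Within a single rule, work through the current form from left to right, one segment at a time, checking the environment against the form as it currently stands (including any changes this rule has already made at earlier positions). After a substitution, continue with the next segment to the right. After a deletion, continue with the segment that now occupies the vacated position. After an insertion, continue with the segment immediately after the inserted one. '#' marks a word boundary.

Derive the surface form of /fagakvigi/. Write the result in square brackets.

[fahakvihe]

Rule 1 Spirantization: [fagakvigi] → [fahakvihi]
Rule 2 Final Vowel Lowering: [fahakvihi] → [fahakvihe]
Rule 3 Word-Final Devoicing: no change — [fahakvihe]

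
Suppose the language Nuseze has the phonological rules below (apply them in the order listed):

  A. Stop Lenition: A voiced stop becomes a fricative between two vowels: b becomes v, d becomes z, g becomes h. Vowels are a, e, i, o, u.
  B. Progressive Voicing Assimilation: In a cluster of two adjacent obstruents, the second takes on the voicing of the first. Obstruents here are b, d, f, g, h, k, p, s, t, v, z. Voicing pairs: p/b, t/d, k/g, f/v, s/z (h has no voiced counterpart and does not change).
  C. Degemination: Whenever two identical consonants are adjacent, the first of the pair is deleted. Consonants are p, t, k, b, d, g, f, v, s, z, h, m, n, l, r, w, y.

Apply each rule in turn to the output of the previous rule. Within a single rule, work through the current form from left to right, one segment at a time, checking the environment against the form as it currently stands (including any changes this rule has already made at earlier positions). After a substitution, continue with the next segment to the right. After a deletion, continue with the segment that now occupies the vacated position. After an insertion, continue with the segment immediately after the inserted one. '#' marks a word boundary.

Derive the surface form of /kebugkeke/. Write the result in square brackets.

[kevugeke]

A Stop Lenition: [kebugkeke] → [kevugkeke]
B Progressive Voicing Assimilation: [kevugkeke] → [kevuggeke]
C Degemination: [kevuggeke] → [kevugeke]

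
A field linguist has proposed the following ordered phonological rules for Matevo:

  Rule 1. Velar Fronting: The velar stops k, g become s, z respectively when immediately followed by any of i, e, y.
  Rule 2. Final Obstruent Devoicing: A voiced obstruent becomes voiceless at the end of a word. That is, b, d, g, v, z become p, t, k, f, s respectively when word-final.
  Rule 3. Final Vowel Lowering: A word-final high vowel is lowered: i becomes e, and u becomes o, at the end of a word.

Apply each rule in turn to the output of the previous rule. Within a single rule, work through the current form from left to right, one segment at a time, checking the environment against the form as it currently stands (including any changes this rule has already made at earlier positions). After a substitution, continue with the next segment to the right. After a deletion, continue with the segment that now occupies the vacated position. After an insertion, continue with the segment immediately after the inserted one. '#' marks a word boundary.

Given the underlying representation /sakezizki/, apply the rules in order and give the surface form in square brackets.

Rule 1 Velar Fronting: [sakezizki] → [sasezizsi]
Rule 2 Final Obstruent Devoicing: no change — [sasezizsi]
Rule 3 Final Vowel Lowering: [sasezizsi] → [sasezizse]

[sasezizse]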